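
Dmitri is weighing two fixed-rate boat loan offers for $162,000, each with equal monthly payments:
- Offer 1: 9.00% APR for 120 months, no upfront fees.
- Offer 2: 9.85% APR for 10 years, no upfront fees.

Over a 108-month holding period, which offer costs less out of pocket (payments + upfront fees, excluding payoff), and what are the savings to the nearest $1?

Offer 1 by $8,128

Offer 1: at 9.00% the monthly rate is 0.0075000, so the payment is 162,000 × 0.0075000 / (1 − 1.0075000^−120) = $2,052.15.
Offer 2: monthly rate = 9.85%/12 = 0.0082083; payment = 162,000 × 0.0082083 / (1 − (1+0.0082083)^−120) = $2,127.41.
Over 108 months: Offer 1 costs 108 × $2,052.15 = $221,632.20; Offer 2 costs 108 × $2,127.41 = $229,760.28.
Offer 1 is cheaper by $229,760.28 − $221,632.20 = $8,128.08.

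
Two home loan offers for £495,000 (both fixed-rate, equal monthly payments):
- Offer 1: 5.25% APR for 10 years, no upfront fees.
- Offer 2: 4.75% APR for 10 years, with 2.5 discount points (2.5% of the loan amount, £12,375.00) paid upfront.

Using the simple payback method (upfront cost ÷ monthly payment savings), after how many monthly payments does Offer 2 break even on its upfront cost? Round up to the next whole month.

Offer 1: at 5.25% the monthly rate is 0.0043750, so the payment is 495,000 × 0.0043750 / (1 − 1.0043750^−120) = £5,310.94.
Offer 2: monthly rate = 4.75%/12 = 0.0039583; payment = 495,000 × 0.0039583 / (1 − (1+0.0039583)^−120) = £5,189.96.
Monthly savings = £5,310.94 − £5,189.96 = £120.98.
Break-even = £12,375.00 / £120.98 = 102.29 → 103 months.

103 months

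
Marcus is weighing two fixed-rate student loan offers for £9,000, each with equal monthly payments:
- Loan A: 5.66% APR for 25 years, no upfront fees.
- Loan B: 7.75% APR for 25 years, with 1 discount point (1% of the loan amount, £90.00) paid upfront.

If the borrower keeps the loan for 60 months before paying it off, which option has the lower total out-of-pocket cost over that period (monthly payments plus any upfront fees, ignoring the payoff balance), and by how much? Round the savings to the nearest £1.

Loan A: at 5.66% the monthly rate is 0.0047167, so the payment is 9,000 × 0.0047167 / (1 − 1.0047167^−300) = £56.13.
Loan B: at 7.75% the monthly rate is 0.0064583, so the payment is 9,000 × 0.0064583 / (1 − 1.0064583^−300) = £67.98.
Over 60 months: Loan A costs 60 × £56.13 = £3,367.80; Loan B costs 60 × £67.98 + £90.00 = £4,168.80.
Loan A is cheaper by £4,168.80 − £3,367.80 = £801.00.

Loan A by £801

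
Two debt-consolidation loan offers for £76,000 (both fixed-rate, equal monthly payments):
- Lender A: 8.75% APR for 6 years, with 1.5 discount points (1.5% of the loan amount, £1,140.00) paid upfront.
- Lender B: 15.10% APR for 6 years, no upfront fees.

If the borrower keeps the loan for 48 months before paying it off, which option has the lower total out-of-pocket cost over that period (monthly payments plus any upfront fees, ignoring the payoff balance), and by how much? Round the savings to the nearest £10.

Lender A by £10,890

Lender A: monthly rate = 8.75%/12 = 0.0072917; payment = 76,000 × 0.0072917 / (1 − (1+0.0072917)^−72) = £1,360.53.
Lender B: at 15.10% the monthly rate is 0.0125833, so the payment is 76,000 × 0.0125833 / (1 − 1.0125833^−72) = £1,611.15.
Over 48 months: Lender A costs 48 × £1,360.53 + £1,140.00 = £66,445.44; Lender B costs 48 × £1,611.15 = £77,335.20.
Lender A is cheaper by £77,335.20 − £66,445.44 = £10,889.76.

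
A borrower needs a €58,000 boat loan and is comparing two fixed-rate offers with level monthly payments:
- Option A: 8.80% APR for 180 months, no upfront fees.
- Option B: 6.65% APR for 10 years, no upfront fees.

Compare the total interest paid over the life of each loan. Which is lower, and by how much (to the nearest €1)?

Option A: at 8.80% the monthly rate is 0.0073333, so the payment is 58,000 × 0.0073333 / (1 − 1.0073333^−180) = €581.39.
Total interest on Option A = 180 × €581.39 − €58,000 = €46,650.20.
Option B: at 6.65% the monthly rate is 0.0055417, so the payment is 58,000 × 0.0055417 / (1 − 1.0055417^−120) = €663.01.
Total interest on Option B = 120 × €663.01 − €58,000 = €21,561.20.
Option B is lower by €25,089.00.

Option B by €25,089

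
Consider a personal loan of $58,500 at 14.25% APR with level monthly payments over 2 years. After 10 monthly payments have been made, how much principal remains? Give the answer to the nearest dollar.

$36,120

With monthly rate i = 14.25%/12 = 0.0118750, the balance after k of n payments is P · [(1+i)^n − (1+i)^k] / [(1+i)^n − 1].
(1+0.0118750)^24 = 1.32753135 and (1+0.0118750)^10 = 1.12530089, so the balance is 58,500 × (1.32753135 − 1.12530089) / (1.32753135 − 1) = $36,120.15.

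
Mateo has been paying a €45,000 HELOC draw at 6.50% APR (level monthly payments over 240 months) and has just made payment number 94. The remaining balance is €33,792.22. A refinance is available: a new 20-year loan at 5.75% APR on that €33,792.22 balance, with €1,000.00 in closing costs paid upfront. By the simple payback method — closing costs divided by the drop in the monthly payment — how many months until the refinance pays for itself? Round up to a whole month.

Current payment = 45,000 × 6.5%/12 / (1 − (1+0.0054167)^−240) = €335.51.
Refinanced payment = 33,792.22 × 0.0047917 / (1 − (1+0.0047917)^−240) = €237.25.
Monthly savings = €335.51 − €237.25 = €98.26.
Break-even = €1,000.00 / €98.26 = 10.18 → 11 months.

11 months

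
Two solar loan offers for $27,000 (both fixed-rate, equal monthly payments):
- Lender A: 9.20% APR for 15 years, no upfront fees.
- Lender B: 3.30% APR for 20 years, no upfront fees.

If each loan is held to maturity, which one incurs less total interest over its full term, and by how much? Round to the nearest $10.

Lender A: monthly rate = 9.2%/12 = 0.0076667; payment = 27,000 × 0.0076667 / (1 − (1+0.0076667)^−180) = $277.07.
Total interest on Lender A = 180 × $277.07 − $27,000 = $22,872.60.
Lender B: at 3.30% the monthly rate is 0.0027500, so the payment is 27,000 × 0.0027500 / (1 − 1.0027500^−240) = $153.83.
Total interest on Lender B = 240 × $153.83 − $27,000 = $9,919.20.
Lender B is lower by $12,953.40.

Lender B by $12,950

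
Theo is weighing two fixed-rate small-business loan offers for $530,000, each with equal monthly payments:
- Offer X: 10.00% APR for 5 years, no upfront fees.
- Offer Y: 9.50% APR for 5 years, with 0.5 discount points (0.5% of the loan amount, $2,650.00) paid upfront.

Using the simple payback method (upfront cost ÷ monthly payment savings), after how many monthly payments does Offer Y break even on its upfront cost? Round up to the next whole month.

21 months

Offer X: at 10.00% the monthly rate is 0.0083333, so the payment is 530,000 × 0.0083333 / (1 − 1.0083333^−60) = $11,260.93.
Offer Y: at 9.50% the monthly rate is 0.0079167, so the payment is 530,000 × 0.0079167 / (1 − 1.0079167^−60) = $11,130.99.
Monthly savings = $11,260.93 − $11,130.99 = $129.94.
Break-even = $2,650.00 / $129.94 = 20.39 → 21 months.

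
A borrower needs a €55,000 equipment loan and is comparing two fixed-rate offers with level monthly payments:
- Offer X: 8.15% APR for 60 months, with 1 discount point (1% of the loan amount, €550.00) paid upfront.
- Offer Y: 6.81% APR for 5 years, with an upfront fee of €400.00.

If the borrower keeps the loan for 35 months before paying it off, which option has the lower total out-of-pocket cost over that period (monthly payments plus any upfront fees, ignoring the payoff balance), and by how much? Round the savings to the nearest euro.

Offer Y by €1,375

Offer X: monthly rate = 8.15%/12 = 0.0067917; payment = 55,000 × 0.0067917 / (1 − (1+0.0067917)^−60) = €1,119.15.
Offer Y: monthly rate = 6.81%/12 = 0.0056750; payment = 55,000 × 0.0056750 / (1 − (1+0.0056750)^−60) = €1,084.14.
Over 35 months: Offer X costs 35 × €1,119.15 + €550.00 = €39,720.25; Offer Y costs 35 × €1,084.14 + €400.00 = €38,344.90.
Offer Y is cheaper by €39,720.25 − €38,344.90 = €1,375.35.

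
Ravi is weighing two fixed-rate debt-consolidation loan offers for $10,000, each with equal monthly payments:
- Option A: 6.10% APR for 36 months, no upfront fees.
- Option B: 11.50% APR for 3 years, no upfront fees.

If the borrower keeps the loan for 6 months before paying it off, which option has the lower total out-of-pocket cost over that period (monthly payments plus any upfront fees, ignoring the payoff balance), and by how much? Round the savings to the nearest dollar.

Option A by $151

Option A: monthly rate = 6.1%/12 = 0.0050833; payment = 10,000 × 0.0050833 / (1 − (1+0.0050833)^−36) = $304.67.
Option B: at 11.50% the monthly rate is 0.0095833, so the payment is 10,000 × 0.0095833 / (1 − 1.0095833^−36) = $329.76.
Over 6 months: Option A costs 6 × $304.67 = $1,828.02; Option B costs 6 × $329.76 = $1,978.56.
Option A is cheaper by $1,978.56 − $1,828.02 = $150.54.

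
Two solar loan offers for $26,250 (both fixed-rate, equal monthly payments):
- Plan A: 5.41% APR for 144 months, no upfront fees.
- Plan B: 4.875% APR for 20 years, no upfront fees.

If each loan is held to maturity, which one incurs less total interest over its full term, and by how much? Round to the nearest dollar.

Plan A by $5,400

Plan A: at 5.41% the monthly rate is 0.0045083, so the payment is 26,250 × 0.0045083 / (1 − 1.0045083^−144) = $248.22.
Total interest on Plan A = 144 × $248.22 − $26,250 = $9,493.68.
Plan B: at 4.875% the monthly rate is 0.0040625, so the payment is 26,250 × 0.0040625 / (1 − 1.0040625^−240) = $171.43.
Total interest on Plan B = 240 × $171.43 − $26,250 = $14,893.20.
Plan A is lower by $5,399.52.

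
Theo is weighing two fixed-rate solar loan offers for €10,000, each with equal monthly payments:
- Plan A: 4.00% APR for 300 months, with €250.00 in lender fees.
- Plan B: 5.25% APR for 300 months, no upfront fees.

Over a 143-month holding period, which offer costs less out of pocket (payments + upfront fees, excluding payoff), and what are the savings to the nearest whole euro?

Plan A: at 4.00% the monthly rate is 0.0033333, so the payment is 10,000 × 0.0033333 / (1 − 1.0033333^−300) = €52.78.
Plan B: at 5.25% the monthly rate is 0.0043750, so the payment is 10,000 × 0.0043750 / (1 − 1.0043750^−300) = €59.92.
Over 143 months: Plan A costs 143 × €52.78 + €250.00 = €7,797.54; Plan B costs 143 × €59.92 = €8,568.56.
Plan A is cheaper by €8,568.56 − €7,797.54 = €771.02.

Plan A by €771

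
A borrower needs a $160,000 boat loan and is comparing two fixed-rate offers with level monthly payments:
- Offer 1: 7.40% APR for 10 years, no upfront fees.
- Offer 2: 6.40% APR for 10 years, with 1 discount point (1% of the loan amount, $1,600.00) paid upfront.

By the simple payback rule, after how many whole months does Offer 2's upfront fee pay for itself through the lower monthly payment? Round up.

Offer 1: monthly rate = 7.4%/12 = 0.0061667; payment = 160,000 × 0.0061667 / (1 − (1+0.0061667)^−120) = $1,890.89.
Offer 2: at 6.40% the monthly rate is 0.0053333, so the payment is 160,000 × 0.0053333 / (1 − 1.0053333^−120) = $1,808.64.
Monthly savings = $1,890.89 − $1,808.64 = $82.25.
Break-even = $1,600.00 / $82.25 = 19.45 → 20 months.

20 months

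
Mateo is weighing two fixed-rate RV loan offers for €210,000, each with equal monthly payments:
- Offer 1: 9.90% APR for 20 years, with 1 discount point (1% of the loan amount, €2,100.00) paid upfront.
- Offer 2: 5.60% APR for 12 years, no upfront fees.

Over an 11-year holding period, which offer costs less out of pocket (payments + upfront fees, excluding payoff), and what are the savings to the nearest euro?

Offer 1: monthly rate = 9.9%/12 = 0.0082500; payment = 210,000 × 0.0082500 / (1 − (1+0.0082500)^−240) = €2,012.65.
Offer 2: at 5.60% the monthly rate is 0.0046667, so the payment is 210,000 × 0.0046667 / (1 − 1.0046667^−144) = €2,006.08.
Over 132 months: Offer 1 costs 132 × €2,012.65 + €2,100.00 = €267,769.80; Offer 2 costs 132 × €2,006.08 = €264,802.56.
Offer 2 is cheaper by €267,769.80 − €264,802.56 = €2,967.24.

Offer 2 by €2,967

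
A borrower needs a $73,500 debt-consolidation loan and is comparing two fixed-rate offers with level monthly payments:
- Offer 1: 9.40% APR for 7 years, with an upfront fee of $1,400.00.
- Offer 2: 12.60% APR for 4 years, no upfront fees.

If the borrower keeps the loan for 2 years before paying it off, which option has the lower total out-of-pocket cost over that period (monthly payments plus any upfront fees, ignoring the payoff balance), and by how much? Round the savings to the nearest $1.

Offer 1 by $16,834

Offer 1: at 9.40% the monthly rate is 0.0078333, so the payment is 73,500 × 0.0078333 / (1 − 1.0078333^−84) = $1,197.52.
Offer 2: monthly rate = 12.6%/12 = 0.0105000; payment = 73,500 × 0.0105000 / (1 − (1+0.0105000)^−48) = $1,957.26.
Over 24 months: Offer 1 costs 24 × $1,197.52 + $1,400.00 = $30,140.48; Offer 2 costs 24 × $1,957.26 = $46,974.24.
Offer 1 is cheaper by $46,974.24 − $30,140.48 = $16,833.76.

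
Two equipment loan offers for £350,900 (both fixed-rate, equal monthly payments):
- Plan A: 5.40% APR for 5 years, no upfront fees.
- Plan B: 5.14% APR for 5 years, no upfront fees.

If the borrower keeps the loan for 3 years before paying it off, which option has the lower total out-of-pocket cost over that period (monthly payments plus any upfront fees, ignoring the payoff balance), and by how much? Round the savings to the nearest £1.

Plan A: monthly rate = 5.4%/12 = 0.0045000; payment = 350,900 × 0.0045000 / (1 − (1+0.0045000)^−60) = £6,686.41.
Plan B: at 5.14% the monthly rate is 0.0042833, so the payment is 350,900 × 0.0042833 / (1 − 1.0042833^−60) = £6,644.45.
Over 36 months: Plan A costs 36 × £6,686.41 = £240,710.76; Plan B costs 36 × £6,644.45 = £239,200.20.
Plan B is cheaper by £240,710.76 − £239,200.20 = £1,510.56.

Plan B by £1,511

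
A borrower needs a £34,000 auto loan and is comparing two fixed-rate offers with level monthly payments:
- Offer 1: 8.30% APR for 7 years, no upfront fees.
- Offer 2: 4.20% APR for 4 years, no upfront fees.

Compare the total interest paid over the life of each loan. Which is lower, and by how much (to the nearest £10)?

Offer 2 by £7,950

Offer 1: at 8.30% the monthly rate is 0.0069167, so the payment is 34,000 × 0.0069167 / (1 − 1.0069167^−84) = £535.03.
Total interest on Offer 1 = 84 × £535.03 − £34,000 = £10,942.52.
Offer 2: at 4.20% the monthly rate is 0.0035000, so the payment is 34,000 × 0.0035000 / (1 − 1.0035000^−48) = £770.73.
Total interest on Offer 2 = 48 × £770.73 − £34,000 = £2,995.04.
Offer 2 is lower by £7,947.48.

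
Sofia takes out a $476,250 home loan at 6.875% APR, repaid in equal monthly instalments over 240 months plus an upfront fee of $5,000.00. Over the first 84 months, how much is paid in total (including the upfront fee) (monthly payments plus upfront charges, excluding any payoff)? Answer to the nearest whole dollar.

$312,164

At 6.875% the monthly rate is 0.0057292, so the payment is 476,250 × 0.0057292 / (1 − 1.0057292^−240) = $3,656.71.
Total outlay = 84 × $3,656.71 + $5,000.00 = $312,163.64.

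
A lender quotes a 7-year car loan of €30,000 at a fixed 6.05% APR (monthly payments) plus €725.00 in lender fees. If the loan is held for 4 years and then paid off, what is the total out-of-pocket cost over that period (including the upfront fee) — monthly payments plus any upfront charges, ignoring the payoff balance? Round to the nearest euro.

€21,796

Monthly rate = 6.05%/12 = 0.0050417; payment = 30,000 × 0.0050417 / (1 − (1+0.0050417)^−84) = €438.98.
Total outlay = 48 × €438.98 + €725.00 = €21,796.04.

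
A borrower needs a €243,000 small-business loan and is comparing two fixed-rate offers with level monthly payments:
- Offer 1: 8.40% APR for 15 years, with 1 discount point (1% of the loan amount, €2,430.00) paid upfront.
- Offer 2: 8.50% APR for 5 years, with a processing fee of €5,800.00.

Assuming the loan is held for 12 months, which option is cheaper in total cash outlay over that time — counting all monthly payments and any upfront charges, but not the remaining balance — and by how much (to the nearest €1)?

Offer 1: monthly rate = 8.4%/12 = 0.0070000; payment = 243,000 × 0.0070000 / (1 − (1+0.0070000)^−180) = €2,378.69.
Offer 2: monthly rate = 8.5%/12 = 0.0070833; payment = 243,000 × 0.0070833 / (1 − (1+0.0070833)^−60) = €4,985.52.
Over 12 months: Offer 1 costs 12 × €2,378.69 + €2,430.00 = €30,974.28; Offer 2 costs 12 × €4,985.52 + €5,800.00 = €65,626.24.
Offer 1 is cheaper by €65,626.24 − €30,974.28 = €34,651.96.

Offer 1 by €34,652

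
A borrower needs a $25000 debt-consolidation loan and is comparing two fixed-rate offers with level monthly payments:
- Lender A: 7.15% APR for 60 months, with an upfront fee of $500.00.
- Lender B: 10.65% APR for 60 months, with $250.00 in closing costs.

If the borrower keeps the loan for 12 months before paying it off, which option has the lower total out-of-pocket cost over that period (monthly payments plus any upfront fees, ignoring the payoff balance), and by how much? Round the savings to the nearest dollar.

Lender A: at 7.15% the monthly rate is 0.0059583, so the payment is 25,000 × 0.0059583 / (1 − 1.0059583^−60) = $496.80.
Lender B: monthly rate = 10.65%/12 = 0.0088750; payment = 25,000 × 0.0088750 / (1 − (1+0.0088750)^−60) = $539.21.
Over 12 months: Lender A costs 12 × $496.80 + $500.00 = $6,461.60; Lender B costs 12 × $539.21 + $250.00 = $6,720.52.
Lender A is cheaper by $6,720.52 − $6,461.60 = $258.92.

Lender A by $259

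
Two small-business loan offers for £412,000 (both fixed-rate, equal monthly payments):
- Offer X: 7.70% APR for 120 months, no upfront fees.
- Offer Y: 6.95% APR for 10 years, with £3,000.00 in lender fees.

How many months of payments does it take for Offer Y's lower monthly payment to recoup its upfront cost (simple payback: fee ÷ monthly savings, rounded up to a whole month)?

19 months

Offer X: at 7.70% the monthly rate is 0.0064167, so the payment is 412,000 × 0.0064167 / (1 − 1.0064167^−120) = £4,933.63.
Offer Y: at 6.95% the monthly rate is 0.0057917, so the payment is 412,000 × 0.0057917 / (1 − 1.0057917^−120) = £4,773.06.
Monthly savings = £4,933.63 − £4,773.06 = £160.57.
Break-even = £3,000.00 / £160.57 = 18.68 → 19 months.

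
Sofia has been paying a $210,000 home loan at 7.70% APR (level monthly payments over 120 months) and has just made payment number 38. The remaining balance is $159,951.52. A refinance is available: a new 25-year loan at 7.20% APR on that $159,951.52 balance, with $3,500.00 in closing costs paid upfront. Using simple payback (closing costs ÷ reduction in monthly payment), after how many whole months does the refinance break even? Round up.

Current payment = 210,000 × 7.7%/12 / (1 − (1+0.0064167)^−120) = $2,514.71.
Refinanced payment = 159,951.52 × 0.0060000 / (1 − (1+0.0060000)^−300) = $1,150.99.
Monthly savings = $2,514.71 − $1,150.99 = $1,363.72.
Break-even = $3,500.00 / $1,363.72 = 2.57 → 3 months.

3 months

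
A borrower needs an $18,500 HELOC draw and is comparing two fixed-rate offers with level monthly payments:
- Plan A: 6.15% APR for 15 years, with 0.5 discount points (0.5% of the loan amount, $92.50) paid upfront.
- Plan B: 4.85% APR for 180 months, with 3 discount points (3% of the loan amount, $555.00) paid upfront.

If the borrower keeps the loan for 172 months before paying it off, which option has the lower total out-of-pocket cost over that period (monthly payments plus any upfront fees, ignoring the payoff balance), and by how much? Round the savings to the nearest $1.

Plan B by $1,732

Plan A: monthly rate = 6.15%/12 = 0.0051250; payment = 18,500 × 0.0051250 / (1 − (1+0.0051250)^−180) = $157.62.
Plan B: monthly rate = 4.85%/12 = 0.0040417; payment = 18,500 × 0.0040417 / (1 − (1+0.0040417)^−180) = $144.86.
Over 172 months: Plan A costs 172 × $157.62 + $92.50 = $27,203.14; Plan B costs 172 × $144.86 + $555.00 = $25,470.92.
Plan B is cheaper by $27,203.14 − $25,470.92 = $1,732.22.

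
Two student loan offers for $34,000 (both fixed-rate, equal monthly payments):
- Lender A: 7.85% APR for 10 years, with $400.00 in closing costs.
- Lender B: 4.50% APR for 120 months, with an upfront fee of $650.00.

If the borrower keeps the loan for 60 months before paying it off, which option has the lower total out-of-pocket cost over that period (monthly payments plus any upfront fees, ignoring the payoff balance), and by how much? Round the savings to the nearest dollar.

Lender A: monthly rate = 7.85%/12 = 0.0065417; payment = 34,000 × 0.0065417 / (1 − (1+0.0065417)^−120) = $409.82.
Lender B: at 4.50% the monthly rate is 0.0037500, so the payment is 34,000 × 0.0037500 / (1 − 1.0037500^−120) = $352.37.
Over 60 months: Lender A costs 60 × $409.82 + $400.00 = $24,989.20; Lender B costs 60 × $352.37 + $650.00 = $21,792.20.
Lender B is cheaper by $24,989.20 − $21,792.20 = $3,197.00.

Lender B by $3,197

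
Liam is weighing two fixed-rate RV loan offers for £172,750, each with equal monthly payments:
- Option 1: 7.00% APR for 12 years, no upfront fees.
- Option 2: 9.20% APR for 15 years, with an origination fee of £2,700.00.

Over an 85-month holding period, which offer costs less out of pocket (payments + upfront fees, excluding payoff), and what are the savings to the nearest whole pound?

Option 1 by £2,380

Option 1: at 7.00% the monthly rate is 0.0058333, so the payment is 172,750 × 0.0058333 / (1 − 1.0058333^−144) = £1,776.53.
Option 2: monthly rate = 9.2%/12 = 0.0076667; payment = 172,750 × 0.0076667 / (1 − (1+0.0076667)^−180) = £1,772.76.
Over 85 months: Option 1 costs 85 × £1,776.53 = £151,005.05; Option 2 costs 85 × £1,772.76 + £2,700.00 = £153,384.60.
Option 1 is cheaper by £153,384.60 − £151,005.05 = £2,379.55.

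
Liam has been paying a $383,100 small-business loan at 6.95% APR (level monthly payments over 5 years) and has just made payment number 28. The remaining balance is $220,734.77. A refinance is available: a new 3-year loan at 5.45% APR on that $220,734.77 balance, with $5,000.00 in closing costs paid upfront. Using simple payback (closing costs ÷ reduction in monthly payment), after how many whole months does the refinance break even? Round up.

6 months

Current payment = 383,100 × 6.95%/12 / (1 − (1+0.0057917)^−60) = $7,576.81.
Refinanced payment = 220,734.77 × 0.0045417 / (1 − (1+0.0045417)^−36) = $6,660.31.
Monthly savings = $7,576.81 − $6,660.31 = $916.50.
Break-even = $5,000.00 / $916.50 = 5.46 → 6 months.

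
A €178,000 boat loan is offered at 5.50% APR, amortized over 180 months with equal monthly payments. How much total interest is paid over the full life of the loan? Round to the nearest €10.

At 5.50% the monthly rate is 0.0045833, so the payment is 178,000 × 0.0045833 / (1 − 1.0045833^−180) = €1,454.41.
Total paid = 180 × €1,454.41 = €261,793.80; interest = €261,793.80 − €178,000 = €83,793.80.

€83,790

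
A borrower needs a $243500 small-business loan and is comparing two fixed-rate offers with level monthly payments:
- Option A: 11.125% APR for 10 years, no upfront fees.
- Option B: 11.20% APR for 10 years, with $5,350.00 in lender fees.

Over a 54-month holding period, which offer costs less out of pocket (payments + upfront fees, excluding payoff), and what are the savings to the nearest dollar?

Option A: at 11.125% the monthly rate is 0.0092708, so the payment is 243,500 × 0.0092708 / (1 − 1.0092708^−120) = $3,371.47.
Option B: at 11.20% the monthly rate is 0.0093333, so the payment is 243,500 × 0.0093333 / (1 − 1.0093333^−120) = $3,381.84.
Over 54 months: Option A costs 54 × $3,371.47 = $182,059.38; Option B costs 54 × $3,381.84 + $5,350.00 = $187,969.36.
Option A is cheaper by $187,969.36 − $182,059.38 = $5,909.98.

Option A by $5,910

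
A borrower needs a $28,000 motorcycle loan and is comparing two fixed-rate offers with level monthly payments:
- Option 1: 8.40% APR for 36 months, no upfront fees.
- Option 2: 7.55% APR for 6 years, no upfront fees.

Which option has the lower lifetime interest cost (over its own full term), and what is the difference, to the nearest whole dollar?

Option 1: at 8.40% the monthly rate is 0.0070000, so the payment is 28,000 × 0.0070000 / (1 − 1.0070000^−36) = $882.59.
Total interest on Option 1 = 36 × $882.59 − $28,000 = $3,773.24.
Option 2: monthly rate = 7.55%/12 = 0.0062917; payment = 28,000 × 0.0062917 / (1 − (1+0.0062917)^−72) = $484.80.
Total interest on Option 2 = 72 × $484.80 − $28,000 = $6,905.60.
Option 1 is lower by $3,132.36.

Option 1 by $3,132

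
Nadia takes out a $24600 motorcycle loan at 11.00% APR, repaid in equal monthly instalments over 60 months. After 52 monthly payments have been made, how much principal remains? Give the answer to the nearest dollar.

$4,108

With monthly rate i = 11%/12 = 0.0091667, the balance after k of n payments is P · [(1+i)^n − (1+i)^k] / [(1+i)^n − 1].
(1+0.0091667)^60 = 1.72891573 and (1+0.0091667)^52 = 1.60720268, so the balance is 24,600 × (1.72891573 − 1.60720268) / (1.72891573 − 1) = $4,107.66.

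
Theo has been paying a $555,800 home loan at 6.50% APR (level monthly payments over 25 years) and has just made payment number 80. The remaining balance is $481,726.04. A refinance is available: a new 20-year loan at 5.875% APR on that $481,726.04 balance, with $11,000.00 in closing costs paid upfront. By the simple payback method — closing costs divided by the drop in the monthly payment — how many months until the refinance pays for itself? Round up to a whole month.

33 months

Current payment = 555,800 × 6.5%/12 / (1 − (1+0.0054167)^−300) = $3,752.80.
Refinanced payment = 481,726.04 × 0.0048958 / (1 − (1+0.0048958)^−240) = $3,416.59.
Monthly savings = $3,752.80 − $3,416.59 = $336.21.
Break-even = $11,000.00 / $336.21 = 32.72 → 33 months.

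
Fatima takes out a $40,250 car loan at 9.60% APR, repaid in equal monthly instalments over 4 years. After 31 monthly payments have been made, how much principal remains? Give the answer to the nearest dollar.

$16,044

With monthly rate i = 9.6%/12 = 0.0080000, the balance after k of n payments is P · [(1+i)^n − (1+i)^k] / [(1+i)^n − 1].
(1+0.0080000)^48 = 1.46590404 and (1+0.0080000)^31 = 1.28019609, so the balance is 40,250 × (1.46590404 − 1.28019609) / (1.46590404 − 1) = $16,043.53.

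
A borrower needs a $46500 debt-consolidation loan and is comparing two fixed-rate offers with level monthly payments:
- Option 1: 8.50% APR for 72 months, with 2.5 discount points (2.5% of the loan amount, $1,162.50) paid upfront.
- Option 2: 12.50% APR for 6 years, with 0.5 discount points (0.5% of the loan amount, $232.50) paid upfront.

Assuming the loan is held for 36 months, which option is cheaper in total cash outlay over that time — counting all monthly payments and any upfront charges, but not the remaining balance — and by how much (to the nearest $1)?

Option 1 by $2,473

Option 1: monthly rate = 8.5%/12 = 0.0070833; payment = 46,500 × 0.0070833 / (1 − (1+0.0070833)^−72) = $826.69.
Option 2: monthly rate = 12.5%/12 = 0.0104167; payment = 46,500 × 0.0104167 / (1 − (1+0.0104167)^−72) = $921.22.
Over 36 months: Option 1 costs 36 × $826.69 + $1,162.50 = $30,923.34; Option 2 costs 36 × $921.22 + $232.50 = $33,396.42.
Option 1 is cheaper by $33,396.42 − $30,923.34 = $2,473.08.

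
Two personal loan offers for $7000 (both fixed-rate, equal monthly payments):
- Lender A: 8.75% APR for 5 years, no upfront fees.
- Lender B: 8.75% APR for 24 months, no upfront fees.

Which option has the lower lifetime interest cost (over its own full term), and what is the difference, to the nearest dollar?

Lender B by $1,012

Lender A: monthly rate = 8.75%/12 = 0.0072917; payment = 7,000 × 0.0072917 / (1 − (1+0.0072917)^−60) = $144.46.
Total interest on Lender A = 60 × $144.46 − $7,000 = $1,667.60.
Lender B: at 8.75% the monthly rate is 0.0072917, so the payment is 7,000 × 0.0072917 / (1 − 1.0072917^−24) = $318.99.
Total interest on Lender B = 24 × $318.99 − $7,000 = $655.76.
Lender B is lower by $1,011.84.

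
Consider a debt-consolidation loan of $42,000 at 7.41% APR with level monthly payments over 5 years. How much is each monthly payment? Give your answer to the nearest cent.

Monthly rate = 7.41%/12 = 0.0061750; payment = 42,000 × 0.0061750 / (1 − (1+0.0061750)^−60) = $839.80.

$839.80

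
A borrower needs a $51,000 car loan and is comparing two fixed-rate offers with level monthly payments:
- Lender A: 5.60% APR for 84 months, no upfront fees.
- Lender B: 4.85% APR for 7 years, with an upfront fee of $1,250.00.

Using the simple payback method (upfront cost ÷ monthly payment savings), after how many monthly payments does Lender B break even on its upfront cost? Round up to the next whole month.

70 months

Lender A: monthly rate = 5.6%/12 = 0.0046667; payment = 51,000 × 0.0046667 / (1 − (1+0.0046667)^−84) = $735.30.
Lender B: at 4.85% the monthly rate is 0.0040417, so the payment is 51,000 × 0.0040417 / (1 − 1.0040417^−84) = $717.24.
Monthly savings = $735.30 − $717.24 = $18.06.
Break-even = $1,250.00 / $18.06 = 69.21 → 70 months.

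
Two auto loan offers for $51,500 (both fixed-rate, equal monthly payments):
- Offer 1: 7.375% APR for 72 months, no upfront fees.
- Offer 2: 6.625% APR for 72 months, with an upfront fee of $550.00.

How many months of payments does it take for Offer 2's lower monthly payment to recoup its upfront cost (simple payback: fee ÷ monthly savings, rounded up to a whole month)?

Offer 1: monthly rate = 7.375%/12 = 0.0061458; payment = 51,500 × 0.0061458 / (1 − (1+0.0061458)^−72) = $887.33.
Offer 2: at 6.625% the monthly rate is 0.0055208, so the payment is 51,500 × 0.0055208 / (1 − 1.0055208^−72) = $868.78.
Monthly savings = $887.33 − $868.78 = $18.55.
Break-even = $550.00 / $18.55 = 29.65 → 30 months.

30 months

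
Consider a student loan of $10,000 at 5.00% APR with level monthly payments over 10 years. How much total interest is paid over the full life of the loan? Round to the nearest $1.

$2,728

At 5.00% the monthly rate is 0.0041667, so the payment is 10,000 × 0.0041667 / (1 − 1.0041667^−120) = $106.07.
Total paid = 120 × $106.07 = $12,728.40; interest = $12,728.40 − $10,000 = $2,728.40.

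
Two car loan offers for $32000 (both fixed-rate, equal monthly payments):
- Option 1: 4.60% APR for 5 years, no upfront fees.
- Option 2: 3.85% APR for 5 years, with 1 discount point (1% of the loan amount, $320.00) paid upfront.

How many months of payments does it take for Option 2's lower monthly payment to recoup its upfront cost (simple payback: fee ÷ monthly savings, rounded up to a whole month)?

30 months

Option 1: at 4.60% the monthly rate is 0.0038333, so the payment is 32,000 × 0.0038333 / (1 − 1.0038333^−60) = $598.03.
Option 2: at 3.85% the monthly rate is 0.0032083, so the payment is 32,000 × 0.0032083 / (1 − 1.0032083^−60) = $587.17.
Monthly savings = $598.03 − $587.17 = $10.86.
Break-even = $320.00 / $10.86 = 29.47 → 30 months.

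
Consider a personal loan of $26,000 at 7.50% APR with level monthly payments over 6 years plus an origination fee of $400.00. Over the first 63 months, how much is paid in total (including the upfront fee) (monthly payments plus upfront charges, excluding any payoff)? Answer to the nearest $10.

Monthly rate = 7.5%/12 = 0.0062500; payment = 26,000 × 0.0062500 / (1 − (1+0.0062500)^−72) = $449.54.
Total outlay = 63 × $449.54 + $400.00 = $28,721.02.

$28,720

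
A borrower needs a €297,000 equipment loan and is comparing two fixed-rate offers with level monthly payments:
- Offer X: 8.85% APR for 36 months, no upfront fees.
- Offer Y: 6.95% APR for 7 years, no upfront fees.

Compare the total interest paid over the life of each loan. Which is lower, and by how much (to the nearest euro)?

Offer X by €36,666

Offer X: at 8.85% the monthly rate is 0.0073750, so the payment is 297,000 × 0.0073750 / (1 − 1.0073750^−36) = €9,423.80.
Total interest on Offer X = 36 × €9,423.80 − €297,000 = €42,256.80.
Offer Y: monthly rate = 6.95%/12 = 0.0057917; payment = 297,000 × 0.0057917 / (1 − (1+0.0057917)^−84) = €4,475.27.
Total interest on Offer Y = 84 × €4,475.27 − €297,000 = €78,922.68.
Offer X is lower by €36,665.88.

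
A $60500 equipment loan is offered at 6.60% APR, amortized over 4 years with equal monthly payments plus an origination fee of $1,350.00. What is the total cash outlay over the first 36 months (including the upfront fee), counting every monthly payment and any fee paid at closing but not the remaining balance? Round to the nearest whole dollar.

$53,102

At 6.60% the monthly rate is 0.0055000, so the payment is 60,500 × 0.0055000 / (1 − 1.0055000^−48) = $1,437.55.
Total outlay = 36 × $1,437.55 + $1,350.00 = $53,101.80.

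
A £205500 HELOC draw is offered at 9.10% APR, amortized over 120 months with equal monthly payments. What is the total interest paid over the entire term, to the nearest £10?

£108,220

At 9.10% the monthly rate is 0.0075833, so the payment is 205,500 × 0.0075833 / (1 − 1.0075833^−120) = £2,614.32.
Total paid = 120 × £2,614.32 = £313,718.40; interest = £313,718.40 − £205,500 = £108,218.40.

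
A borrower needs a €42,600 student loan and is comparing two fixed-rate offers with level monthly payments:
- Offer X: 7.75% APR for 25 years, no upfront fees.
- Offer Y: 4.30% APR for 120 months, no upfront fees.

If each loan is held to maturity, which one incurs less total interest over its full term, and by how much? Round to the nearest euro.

Offer X: monthly rate = 7.75%/12 = 0.0064583; payment = 42,600 × 0.0064583 / (1 − (1+0.0064583)^−300) = €321.77.
Total interest on Offer X = 300 × €321.77 − €42,600 = €53,931.00.
Offer Y: monthly rate = 4.3%/12 = 0.0035833; payment = 42,600 × 0.0035833 / (1 − (1+0.0035833)^−120) = €437.40.
Total interest on Offer Y = 120 × €437.40 − €42,600 = €9,888.00.
Offer Y is lower by €44,043.00.

Offer Y by €44,043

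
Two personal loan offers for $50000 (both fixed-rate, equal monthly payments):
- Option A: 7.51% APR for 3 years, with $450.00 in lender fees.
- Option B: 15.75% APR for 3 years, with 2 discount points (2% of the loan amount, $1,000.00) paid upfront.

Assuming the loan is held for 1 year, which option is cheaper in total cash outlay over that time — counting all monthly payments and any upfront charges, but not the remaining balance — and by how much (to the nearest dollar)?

Option A: monthly rate = 7.51%/12 = 0.0062583; payment = 50,000 × 0.0062583 / (1 − (1+0.0062583)^−36) = $1,555.54.
Option B: at 15.75% the monthly rate is 0.0131250, so the payment is 50,000 × 0.0131250 / (1 − 1.0131250^−36) = $1,751.69.
Over 12 months: Option A costs 12 × $1,555.54 + $450.00 = $19,116.48; Option B costs 12 × $1,751.69 + $1,000.00 = $22,020.28.
Option A is cheaper by $22,020.28 − $19,116.48 = $2,903.80.

Option A by $2,904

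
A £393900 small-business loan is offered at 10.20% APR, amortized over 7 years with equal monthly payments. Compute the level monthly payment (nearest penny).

£6,579.98

At 10.20% the monthly rate is 0.0085000, so the payment is 393,900 × 0.0085000 / (1 − 1.0085000^−84) = £6,579.98.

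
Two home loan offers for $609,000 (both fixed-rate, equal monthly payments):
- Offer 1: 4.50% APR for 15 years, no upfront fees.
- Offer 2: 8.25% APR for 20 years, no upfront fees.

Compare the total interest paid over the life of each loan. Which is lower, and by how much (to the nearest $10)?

Offer 1 by $406,790

Offer 1: monthly rate = 4.5%/12 = 0.0037500; payment = 609,000 × 0.0037500 / (1 − (1+0.0037500)^−180) = $4,658.81.
Total interest on Offer 1 = 180 × $4,658.81 − $609,000 = $229,585.80.
Offer 2: monthly rate = 8.25%/12 = 0.0068750; payment = 609,000 × 0.0068750 / (1 − (1+0.0068750)^−240) = $5,189.08.
Total interest on Offer 2 = 240 × $5,189.08 − $609,000 = $636,379.20.
Offer 1 is lower by $406,793.40.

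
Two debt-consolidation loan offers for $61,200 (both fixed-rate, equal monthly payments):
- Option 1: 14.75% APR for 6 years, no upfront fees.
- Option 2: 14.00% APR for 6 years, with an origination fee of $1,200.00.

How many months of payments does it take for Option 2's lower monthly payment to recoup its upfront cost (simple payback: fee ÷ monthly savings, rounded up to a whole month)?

49 months

Option 1: monthly rate = 14.75%/12 = 0.0122917; payment = 61,200 × 0.0122917 / (1 − (1+0.0122917)^−72) = $1,285.78.
Option 2: monthly rate = 14%/12 = 0.0116667; payment = 61,200 × 0.0116667 / (1 − (1+0.0116667)^−72) = $1,261.07.
Monthly savings = $1,285.78 − $1,261.07 = $24.71.
Break-even = $1,200.00 / $24.71 = 48.56 → 49 months.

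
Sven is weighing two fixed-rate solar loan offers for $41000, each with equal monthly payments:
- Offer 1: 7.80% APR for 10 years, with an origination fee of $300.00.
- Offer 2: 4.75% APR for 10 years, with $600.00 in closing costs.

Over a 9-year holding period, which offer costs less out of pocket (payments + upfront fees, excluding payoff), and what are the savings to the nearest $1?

Offer 1: monthly rate = 7.8%/12 = 0.0065000; payment = 41,000 × 0.0065000 / (1 − (1+0.0065000)^−120) = $493.12.
Offer 2: at 4.75% the monthly rate is 0.0039583, so the payment is 41,000 × 0.0039583 / (1 − 1.0039583^−120) = $429.88.
Over 108 months: Offer 1 costs 108 × $493.12 + $300.00 = $53,556.96; Offer 2 costs 108 × $429.88 + $600.00 = $47,027.04.
Offer 2 is cheaper by $53,556.96 − $47,027.04 = $6,529.92.

Offer 2 by $6,530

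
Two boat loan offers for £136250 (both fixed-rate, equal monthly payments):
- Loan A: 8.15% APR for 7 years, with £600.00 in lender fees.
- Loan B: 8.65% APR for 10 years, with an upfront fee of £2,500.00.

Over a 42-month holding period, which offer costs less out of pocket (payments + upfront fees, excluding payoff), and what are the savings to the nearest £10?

Loan B by £16,310

Loan A: monthly rate = 8.15%/12 = 0.0067917; payment = 136,250 × 0.0067917 / (1 − (1+0.0067917)^−84) = £2,133.82.
Loan B: at 8.65% the monthly rate is 0.0072083, so the payment is 136,250 × 0.0072083 / (1 − 1.0072083^−120) = £1,700.26.
Over 42 months: Loan A costs 42 × £2,133.82 + £600.00 = £90,220.44; Loan B costs 42 × £1,700.26 + £2,500.00 = £73,910.92.
Loan B is cheaper by £90,220.44 − £73,910.92 = £16,309.52.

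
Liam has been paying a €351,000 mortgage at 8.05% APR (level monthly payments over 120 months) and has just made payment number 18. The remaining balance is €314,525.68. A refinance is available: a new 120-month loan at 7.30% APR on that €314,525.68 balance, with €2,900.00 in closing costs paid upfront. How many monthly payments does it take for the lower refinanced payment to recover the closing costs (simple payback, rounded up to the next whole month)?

6 months

Current payment = 351,000 × 8.05%/12 / (1 − (1+0.0067083)^−120) = €4,267.88.
Refinanced payment = 314,525.68 × 0.0060833 / (1 − (1+0.0060833)^−120) = €3,700.73.
Monthly savings = €4,267.88 − €3,700.73 = €567.15.
Break-even = €2,900.00 / €567.15 = 5.11 → 6 months.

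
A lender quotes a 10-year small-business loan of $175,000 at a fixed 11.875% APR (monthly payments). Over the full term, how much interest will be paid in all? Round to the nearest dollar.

$124,773

Monthly rate = 11.875%/12 = 0.0098958; payment = 175,000 × 0.0098958 / (1 − (1+0.0098958)^−120) = $2,498.11.
Total paid = 120 × $2,498.11 = $299,773.20; interest = $299,773.20 − $175,000 = $124,773.20.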